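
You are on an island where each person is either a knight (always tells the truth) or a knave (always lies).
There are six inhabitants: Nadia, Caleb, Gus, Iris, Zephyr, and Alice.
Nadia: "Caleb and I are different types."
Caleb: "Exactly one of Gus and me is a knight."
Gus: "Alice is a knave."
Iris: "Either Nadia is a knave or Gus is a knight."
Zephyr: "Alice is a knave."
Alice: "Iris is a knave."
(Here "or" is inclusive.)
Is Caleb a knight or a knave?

Caleb is a knave.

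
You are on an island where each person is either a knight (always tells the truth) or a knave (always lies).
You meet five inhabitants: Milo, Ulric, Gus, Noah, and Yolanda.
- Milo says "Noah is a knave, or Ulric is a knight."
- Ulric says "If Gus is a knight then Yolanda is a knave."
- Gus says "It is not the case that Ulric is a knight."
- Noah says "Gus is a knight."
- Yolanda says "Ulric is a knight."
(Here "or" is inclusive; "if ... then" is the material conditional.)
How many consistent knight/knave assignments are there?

1

Consistent assignments:
  Milo=knight, Ulric=knight, Gus=knave, Noah=knave, Yolanda=knight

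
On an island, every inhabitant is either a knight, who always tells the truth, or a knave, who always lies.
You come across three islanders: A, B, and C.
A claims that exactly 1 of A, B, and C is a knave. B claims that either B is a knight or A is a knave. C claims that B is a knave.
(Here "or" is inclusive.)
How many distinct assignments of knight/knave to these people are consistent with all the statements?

3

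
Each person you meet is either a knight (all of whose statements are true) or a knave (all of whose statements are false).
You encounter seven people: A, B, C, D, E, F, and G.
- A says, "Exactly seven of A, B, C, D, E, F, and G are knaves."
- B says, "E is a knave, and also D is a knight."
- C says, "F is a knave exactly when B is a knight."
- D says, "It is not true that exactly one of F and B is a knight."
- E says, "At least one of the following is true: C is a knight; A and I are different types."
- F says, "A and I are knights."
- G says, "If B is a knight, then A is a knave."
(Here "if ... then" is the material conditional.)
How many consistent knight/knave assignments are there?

Consistent assignments:
  A=knave, B=knave, C=knave, D=knight, E=knight, F=knave, G=knight

1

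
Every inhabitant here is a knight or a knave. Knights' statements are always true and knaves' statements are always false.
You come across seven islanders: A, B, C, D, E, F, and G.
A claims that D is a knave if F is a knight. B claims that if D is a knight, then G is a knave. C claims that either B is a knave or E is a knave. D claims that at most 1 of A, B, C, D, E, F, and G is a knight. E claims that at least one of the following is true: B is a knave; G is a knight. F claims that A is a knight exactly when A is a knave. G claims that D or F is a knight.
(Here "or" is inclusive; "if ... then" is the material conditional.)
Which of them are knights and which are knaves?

Since A is a knight, "D is a knave if F is a knight" needs to be true, which holds.
B (knight): "if D is a knight, then G is a knave" — true. ✓
C (knight): "either B is a knave or E is a knave" — true. ✓
D is a knave; "at most 1 of A, B, C, D, E, F, and G is a knight" is False, as required.
E is a knave, so "at least one of the following is true: B is a knave; G is a knight" must be False — and it is.
F is a knave; "A is a knight exactly when A is a knave" is False, as required.
G is a knave, and the claim "D or F is a knight" is indeed False.

A is a knight, B is a knight, C is a knight, D is a knave, E is a knave, F is a knave, and G is a knave.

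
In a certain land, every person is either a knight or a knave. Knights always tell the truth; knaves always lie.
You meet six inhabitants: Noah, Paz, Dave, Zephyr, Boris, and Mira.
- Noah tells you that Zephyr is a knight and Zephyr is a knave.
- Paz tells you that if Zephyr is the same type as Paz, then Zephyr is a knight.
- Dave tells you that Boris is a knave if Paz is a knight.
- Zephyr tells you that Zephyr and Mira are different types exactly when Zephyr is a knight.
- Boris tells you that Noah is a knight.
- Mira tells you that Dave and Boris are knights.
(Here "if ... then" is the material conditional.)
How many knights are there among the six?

3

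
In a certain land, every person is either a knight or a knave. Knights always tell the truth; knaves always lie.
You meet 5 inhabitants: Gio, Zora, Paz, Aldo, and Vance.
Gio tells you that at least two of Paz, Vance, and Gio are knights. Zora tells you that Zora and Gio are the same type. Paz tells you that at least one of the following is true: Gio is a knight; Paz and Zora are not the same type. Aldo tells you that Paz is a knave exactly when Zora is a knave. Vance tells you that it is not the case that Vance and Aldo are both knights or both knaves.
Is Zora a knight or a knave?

Zora is a knave.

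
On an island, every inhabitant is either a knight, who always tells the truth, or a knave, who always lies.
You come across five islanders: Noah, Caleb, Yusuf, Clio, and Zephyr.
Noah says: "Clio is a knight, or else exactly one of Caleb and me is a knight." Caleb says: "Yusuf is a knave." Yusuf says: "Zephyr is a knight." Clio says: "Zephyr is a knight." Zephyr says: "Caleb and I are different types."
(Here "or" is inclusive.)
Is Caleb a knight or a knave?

Consistent assignments: {Noah=knight, Caleb=knave, Yusuf=knight, Clio=knight, Zephyr=knight}
In every consistent assignment, Caleb is a knave.

Caleb is a knave.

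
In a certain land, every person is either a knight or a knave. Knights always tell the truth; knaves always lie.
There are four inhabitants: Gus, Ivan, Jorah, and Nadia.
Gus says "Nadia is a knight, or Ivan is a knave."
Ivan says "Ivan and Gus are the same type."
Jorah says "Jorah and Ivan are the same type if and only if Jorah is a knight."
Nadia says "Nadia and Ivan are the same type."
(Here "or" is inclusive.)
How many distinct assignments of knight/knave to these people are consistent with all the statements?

1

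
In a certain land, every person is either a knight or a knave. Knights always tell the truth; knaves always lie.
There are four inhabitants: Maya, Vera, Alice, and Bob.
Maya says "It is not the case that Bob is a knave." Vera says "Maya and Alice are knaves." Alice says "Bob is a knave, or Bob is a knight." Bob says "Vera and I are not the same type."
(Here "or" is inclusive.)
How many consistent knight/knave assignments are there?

2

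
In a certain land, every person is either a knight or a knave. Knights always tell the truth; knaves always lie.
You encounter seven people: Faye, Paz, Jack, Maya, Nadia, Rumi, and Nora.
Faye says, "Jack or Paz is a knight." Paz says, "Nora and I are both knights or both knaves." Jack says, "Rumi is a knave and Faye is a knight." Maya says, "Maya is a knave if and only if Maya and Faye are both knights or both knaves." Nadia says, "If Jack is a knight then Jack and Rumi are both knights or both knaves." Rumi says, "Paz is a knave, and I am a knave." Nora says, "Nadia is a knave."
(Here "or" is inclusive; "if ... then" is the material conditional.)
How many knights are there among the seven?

4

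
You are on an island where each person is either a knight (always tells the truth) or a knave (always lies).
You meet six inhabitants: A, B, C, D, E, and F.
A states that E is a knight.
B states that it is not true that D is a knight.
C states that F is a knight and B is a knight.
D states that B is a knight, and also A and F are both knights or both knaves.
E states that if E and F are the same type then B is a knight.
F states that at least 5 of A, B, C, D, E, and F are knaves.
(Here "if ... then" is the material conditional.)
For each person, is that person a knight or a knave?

A is a knight, B is a knight, C is a knave, D is a knave, E is a knight, and F is a knave.

A is a knight; "E is a knight" is True, as required.
B is a knight, and the claim "it is not true that D is a knight" is indeed True.
C is a knave; "F is a knight and B is a knight" is False, as required.
D (knave): "B is a knight, and also A and F are both knights or both knaves" — False. ✓
E is a knight, so "if E and F are the same type then B is a knight" must be True — and it is.
F is a knave; "at least 5 of A, B, C, D, E, and F are knaves" is False, as required.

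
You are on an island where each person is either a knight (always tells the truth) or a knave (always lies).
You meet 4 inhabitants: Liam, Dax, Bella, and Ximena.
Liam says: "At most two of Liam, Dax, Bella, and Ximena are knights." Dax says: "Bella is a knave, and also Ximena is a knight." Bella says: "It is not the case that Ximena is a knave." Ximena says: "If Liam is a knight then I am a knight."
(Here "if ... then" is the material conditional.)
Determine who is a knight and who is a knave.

Liam is a knight, Dax is a knave, Bella is a knave, and Ximena is a knave.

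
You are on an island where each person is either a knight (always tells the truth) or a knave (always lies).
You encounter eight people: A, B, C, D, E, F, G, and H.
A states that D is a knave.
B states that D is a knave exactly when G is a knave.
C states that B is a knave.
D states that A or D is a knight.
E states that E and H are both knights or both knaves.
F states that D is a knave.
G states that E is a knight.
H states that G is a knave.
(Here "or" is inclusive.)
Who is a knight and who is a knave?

A is a knave, B is a knave, C is a knight, D is a knight, E is a knave, F is a knave, G is a knave, and H is a knight.

Since A is a knave, "D is a knave" needs to be False, which holds.
As a knave, B's statement "D is a knave exactly when G is a knave" should be False; it is.
C is a knight, and the claim "B is a knave" is indeed true.
D is a knight, so "A or D is a knight" must be true — and it is.
E is a knave, and the claim "E and H are both knights or both knaves" is indeed False.
F is a knave, and the claim "D is a knave" is indeed False.
G is a knave, and the claim "E is a knight" is indeed False.
H is a knight, and the claim "G is a knave" is indeed true.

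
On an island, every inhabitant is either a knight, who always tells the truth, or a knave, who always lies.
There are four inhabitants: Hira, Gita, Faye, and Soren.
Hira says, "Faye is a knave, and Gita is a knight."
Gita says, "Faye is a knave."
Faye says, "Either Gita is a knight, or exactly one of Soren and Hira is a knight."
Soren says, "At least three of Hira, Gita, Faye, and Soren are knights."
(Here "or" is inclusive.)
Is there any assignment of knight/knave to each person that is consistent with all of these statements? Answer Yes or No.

Checking all 16 assignments, each has at least one speaker whose statement's truth value contradicts their type.

No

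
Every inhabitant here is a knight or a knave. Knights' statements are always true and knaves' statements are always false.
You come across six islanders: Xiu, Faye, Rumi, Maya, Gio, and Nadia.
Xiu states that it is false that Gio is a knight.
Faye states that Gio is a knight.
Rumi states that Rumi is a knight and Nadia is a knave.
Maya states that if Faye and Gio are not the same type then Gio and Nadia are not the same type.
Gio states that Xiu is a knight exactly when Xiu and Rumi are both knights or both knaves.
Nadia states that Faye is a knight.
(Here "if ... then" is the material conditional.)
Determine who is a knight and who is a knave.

Knights: Xiu and Maya. Knaves: Faye, Rumi, Gio, and Nadia.

Xiu is a knight, so "it is false that Gio is a knight" must be true — and it is.
Faye is a knave; "Gio is a knight" is false, as required.
Rumi (knave): "Rumi is a knight and Nadia is a knave" — false. ✓
Maya (knight): "if Faye and Gio are not the same type then Gio and Nadia are not the same type" — true. ✓
Gio is a knave; "Xiu is a knight exactly when Xiu and Rumi are both knights or both knaves" is false, as required.
Nadia is a knave; "Faye is a knight" is false, as required.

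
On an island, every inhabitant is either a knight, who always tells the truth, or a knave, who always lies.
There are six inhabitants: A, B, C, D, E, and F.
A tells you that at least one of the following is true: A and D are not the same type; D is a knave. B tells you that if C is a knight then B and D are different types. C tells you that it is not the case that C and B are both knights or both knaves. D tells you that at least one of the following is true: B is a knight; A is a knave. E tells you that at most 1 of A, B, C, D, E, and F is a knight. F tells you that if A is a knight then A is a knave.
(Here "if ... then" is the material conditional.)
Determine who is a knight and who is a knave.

A is a knight, B is a knave, C is a knight, D is a knave, E is a knave, and F is a knave.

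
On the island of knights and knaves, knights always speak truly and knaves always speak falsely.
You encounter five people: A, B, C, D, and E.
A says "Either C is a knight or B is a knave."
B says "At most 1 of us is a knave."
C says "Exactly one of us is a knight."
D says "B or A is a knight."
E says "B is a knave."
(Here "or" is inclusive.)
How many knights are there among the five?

3

The unique consistent assignment is A=knight, B=knave, C=knave, D=knight, E=knight.
That has 3 knights.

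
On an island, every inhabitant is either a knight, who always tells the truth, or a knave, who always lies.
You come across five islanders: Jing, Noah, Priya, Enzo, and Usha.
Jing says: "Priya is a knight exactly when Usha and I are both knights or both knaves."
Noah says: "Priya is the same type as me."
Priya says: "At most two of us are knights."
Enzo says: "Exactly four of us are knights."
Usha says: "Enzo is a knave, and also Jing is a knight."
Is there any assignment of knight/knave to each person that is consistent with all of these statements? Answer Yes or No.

Checking all 32 assignments, each has at least one speaker whose statement's truth value contradicts their type.

No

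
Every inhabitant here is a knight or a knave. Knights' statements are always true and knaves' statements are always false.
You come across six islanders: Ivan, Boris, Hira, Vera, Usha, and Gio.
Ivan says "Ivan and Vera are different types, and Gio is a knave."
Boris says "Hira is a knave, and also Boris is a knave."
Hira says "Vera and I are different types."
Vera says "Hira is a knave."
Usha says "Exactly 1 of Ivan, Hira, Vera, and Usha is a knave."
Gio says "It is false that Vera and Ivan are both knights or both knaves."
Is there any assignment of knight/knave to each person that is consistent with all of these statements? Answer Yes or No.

Yes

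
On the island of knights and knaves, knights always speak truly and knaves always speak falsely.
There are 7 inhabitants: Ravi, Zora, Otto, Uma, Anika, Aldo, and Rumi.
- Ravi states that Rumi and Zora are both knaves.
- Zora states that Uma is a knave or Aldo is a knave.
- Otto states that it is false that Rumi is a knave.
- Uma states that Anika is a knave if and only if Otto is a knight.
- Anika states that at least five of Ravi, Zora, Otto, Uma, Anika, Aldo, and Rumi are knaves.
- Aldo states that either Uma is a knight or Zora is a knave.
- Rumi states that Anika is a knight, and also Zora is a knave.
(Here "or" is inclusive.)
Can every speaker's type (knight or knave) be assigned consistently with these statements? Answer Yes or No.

Checking all 128 assignments, each has at least one speaker whose statement's truth value contradicts their type.

No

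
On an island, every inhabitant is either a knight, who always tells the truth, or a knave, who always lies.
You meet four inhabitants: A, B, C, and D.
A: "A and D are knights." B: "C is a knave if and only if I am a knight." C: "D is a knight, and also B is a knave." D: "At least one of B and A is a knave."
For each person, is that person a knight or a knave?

A is a knave, B is a knight, C is a knave, and D is a knight.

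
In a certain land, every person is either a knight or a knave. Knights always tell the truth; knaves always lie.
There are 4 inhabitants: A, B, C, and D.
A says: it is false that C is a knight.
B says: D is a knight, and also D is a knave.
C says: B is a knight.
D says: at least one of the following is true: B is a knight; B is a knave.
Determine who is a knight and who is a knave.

A is a knight, so "it is false that C is a knight" must be True — and it is.
B is a knave, so "D is a knight, and also D is a knave" must be False — and it is.
C is a knave, and the claim "B is a knight" is indeed False.
D is a knight, and the claim "at least one of the following is true: B is a knight; B is a knave" is indeed True.

A is a knight, B is a knave, C is a knave, and D is a knight.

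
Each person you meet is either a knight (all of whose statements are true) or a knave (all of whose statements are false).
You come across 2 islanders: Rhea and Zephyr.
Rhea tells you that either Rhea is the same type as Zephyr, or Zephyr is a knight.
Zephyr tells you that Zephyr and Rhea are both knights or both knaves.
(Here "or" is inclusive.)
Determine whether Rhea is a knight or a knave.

Rhea is a knight.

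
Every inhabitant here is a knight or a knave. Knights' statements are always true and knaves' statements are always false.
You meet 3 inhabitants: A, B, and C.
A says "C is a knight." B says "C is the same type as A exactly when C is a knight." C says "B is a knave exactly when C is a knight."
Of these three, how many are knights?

The unique consistent assignment is A=knave, B=knave, C=knave.
That has 0 knights.

0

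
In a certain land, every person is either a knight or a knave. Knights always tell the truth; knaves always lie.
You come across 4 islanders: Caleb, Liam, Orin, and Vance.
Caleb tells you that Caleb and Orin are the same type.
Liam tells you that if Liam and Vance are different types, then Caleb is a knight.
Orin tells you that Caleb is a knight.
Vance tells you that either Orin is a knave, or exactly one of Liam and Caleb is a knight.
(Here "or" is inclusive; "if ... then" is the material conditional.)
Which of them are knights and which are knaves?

Since Caleb is a knight, "Caleb and Orin are the same type" needs to be true, which holds.
Liam is a knight, and the claim "if Liam and Vance are different types, then Caleb is a knight" is indeed true.
Since Orin is a knight, "Caleb is a knight" needs to be true, which holds.
Vance (knave): "either Orin is a knave, or exactly one of Liam and Caleb is a knight" — false. ✓

Caleb is a knight, Liam is a knight, Orin is a knight, and Vance is a knave.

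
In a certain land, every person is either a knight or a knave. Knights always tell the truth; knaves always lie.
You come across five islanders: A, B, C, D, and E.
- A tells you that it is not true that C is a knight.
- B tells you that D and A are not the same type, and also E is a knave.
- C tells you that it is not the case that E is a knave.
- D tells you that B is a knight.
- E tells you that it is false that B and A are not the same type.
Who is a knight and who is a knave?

Since A is a knave, "it is not true that C is a knight" needs to be false, which holds.
B is a knave, so "D and A are not the same type, and also E is a knave" must be false — and it is.
As a knight, C's statement "it is not the case that E is a knave" should be True; it is.
D is a knave, and the claim "B is a knight" is indeed false.
E (knight): "it is false that B and A are not the same type" — True. ✓

A is a knave, B is a knave, C is a knight, D is a knave, and E is a knight.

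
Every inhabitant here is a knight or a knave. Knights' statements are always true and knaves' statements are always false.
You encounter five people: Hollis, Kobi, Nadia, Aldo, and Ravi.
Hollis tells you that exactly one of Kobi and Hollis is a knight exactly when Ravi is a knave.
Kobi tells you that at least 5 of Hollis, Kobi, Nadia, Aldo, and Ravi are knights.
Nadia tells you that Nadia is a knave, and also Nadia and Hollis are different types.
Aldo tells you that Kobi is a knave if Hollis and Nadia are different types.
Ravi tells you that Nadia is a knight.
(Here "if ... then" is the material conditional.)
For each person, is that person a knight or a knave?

Hollis is a knave, Kobi is a knave, Nadia is a knave, Aldo is a knight, and Ravi is a knave.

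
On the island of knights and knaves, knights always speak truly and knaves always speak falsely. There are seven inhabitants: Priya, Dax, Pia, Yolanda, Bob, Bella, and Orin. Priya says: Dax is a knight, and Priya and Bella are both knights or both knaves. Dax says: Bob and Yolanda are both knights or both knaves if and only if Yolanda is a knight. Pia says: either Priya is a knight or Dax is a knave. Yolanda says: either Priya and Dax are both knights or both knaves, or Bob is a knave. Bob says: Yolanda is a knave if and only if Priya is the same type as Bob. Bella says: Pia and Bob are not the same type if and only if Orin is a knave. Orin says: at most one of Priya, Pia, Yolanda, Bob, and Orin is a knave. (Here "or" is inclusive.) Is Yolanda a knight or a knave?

Yolanda is a knight.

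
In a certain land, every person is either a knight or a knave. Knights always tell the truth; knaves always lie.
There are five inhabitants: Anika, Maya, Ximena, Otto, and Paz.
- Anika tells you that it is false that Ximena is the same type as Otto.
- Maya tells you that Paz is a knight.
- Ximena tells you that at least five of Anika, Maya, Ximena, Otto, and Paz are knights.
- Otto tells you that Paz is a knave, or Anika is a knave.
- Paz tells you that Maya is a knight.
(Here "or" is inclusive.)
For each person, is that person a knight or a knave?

Anika is a knight, Maya is a knave, Ximena is a knave, Otto is a knight, and Paz is a knave.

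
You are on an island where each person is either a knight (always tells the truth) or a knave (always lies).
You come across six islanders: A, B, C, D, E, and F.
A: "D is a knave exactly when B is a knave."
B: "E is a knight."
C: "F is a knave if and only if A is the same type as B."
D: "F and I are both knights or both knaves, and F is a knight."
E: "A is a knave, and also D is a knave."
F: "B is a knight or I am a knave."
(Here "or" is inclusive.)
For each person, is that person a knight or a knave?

A is a knave, B is a knight, C is a knight, D is a knave, E is a knight, and F is a knight.

As a knave, A's statement "D is a knave exactly when B is a knave" should be false; it is.
B (knight): "E is a knight" — True. ✓
As a knight, C's statement "F is a knave if and only if A is the same type as B" should be True; it is.
D is a knave; "F and I are both knights or both knaves, and F is a knight" is false, as required.
E is a knight, and the claim "A is a knave, and also D is a knave" is indeed True.
F is a knight, and the claim "B is a knight or I am a knave" is indeed True.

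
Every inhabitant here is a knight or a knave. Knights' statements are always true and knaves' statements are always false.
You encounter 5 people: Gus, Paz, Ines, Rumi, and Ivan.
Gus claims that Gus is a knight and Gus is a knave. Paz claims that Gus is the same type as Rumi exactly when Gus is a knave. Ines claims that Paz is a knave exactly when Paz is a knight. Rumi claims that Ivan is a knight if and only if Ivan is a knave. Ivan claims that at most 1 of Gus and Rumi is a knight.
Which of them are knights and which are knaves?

Since Gus is a knave, "Gus is a knight and Gus is a knave" needs to be false, which holds.
Paz is a knight, and the claim "Gus is the same type as Rumi exactly when Gus is a knave" is indeed true.
Ines is a knave, so "Paz is a knave exactly when Paz is a knight" must be false — and it is.
Rumi (knave): "Ivan is a knight if and only if Ivan is a knave" — false. ✓
Since Ivan is a knight, "at most 1 of Gus and Rumi is a knight" needs to be true, which holds.

Gus is a knave, Paz is a knight, Ines is a knave, Rumi is a knave, and Ivan is a knight.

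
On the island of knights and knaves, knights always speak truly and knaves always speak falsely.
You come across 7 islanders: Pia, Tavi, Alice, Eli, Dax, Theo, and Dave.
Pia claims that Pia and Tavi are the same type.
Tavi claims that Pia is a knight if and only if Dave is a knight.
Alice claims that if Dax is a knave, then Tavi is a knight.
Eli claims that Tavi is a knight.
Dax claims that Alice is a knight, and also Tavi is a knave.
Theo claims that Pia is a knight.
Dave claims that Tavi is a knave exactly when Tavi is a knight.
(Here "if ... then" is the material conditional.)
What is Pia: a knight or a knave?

Pia is a knave.

Consistent assignments: {Pia=knave, Tavi=knight, Alice=knight, Eli=knight, Dax=knave, Theo=knave, Dave=knave}
In every consistent assignment, Pia is a knave.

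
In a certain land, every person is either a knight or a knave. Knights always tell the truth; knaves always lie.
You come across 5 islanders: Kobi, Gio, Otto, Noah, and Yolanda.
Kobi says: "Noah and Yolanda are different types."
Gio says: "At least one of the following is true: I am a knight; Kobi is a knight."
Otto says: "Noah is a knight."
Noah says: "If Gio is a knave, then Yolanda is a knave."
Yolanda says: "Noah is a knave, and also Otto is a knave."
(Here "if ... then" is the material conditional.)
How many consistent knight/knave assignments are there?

1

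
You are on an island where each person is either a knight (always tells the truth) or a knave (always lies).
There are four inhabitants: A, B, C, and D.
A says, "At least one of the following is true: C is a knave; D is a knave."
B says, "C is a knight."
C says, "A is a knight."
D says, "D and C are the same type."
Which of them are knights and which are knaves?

Since A is a knight, "at least one of the following is true: C is a knave; D is a knave" needs to be true, which holds.
Since B is a knight, "C is a knight" needs to be true, which holds.
C is a knight; "A is a knight" is true, as required.
As a knave, D's statement "D and C are the same type" should be False; it is.

A is a knight, B is a knight, C is a knight, and D is a knave.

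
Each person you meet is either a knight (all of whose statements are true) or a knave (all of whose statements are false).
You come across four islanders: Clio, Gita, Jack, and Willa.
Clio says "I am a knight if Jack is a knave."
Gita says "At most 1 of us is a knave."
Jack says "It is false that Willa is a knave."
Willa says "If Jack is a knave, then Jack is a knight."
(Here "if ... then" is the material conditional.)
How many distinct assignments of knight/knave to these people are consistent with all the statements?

3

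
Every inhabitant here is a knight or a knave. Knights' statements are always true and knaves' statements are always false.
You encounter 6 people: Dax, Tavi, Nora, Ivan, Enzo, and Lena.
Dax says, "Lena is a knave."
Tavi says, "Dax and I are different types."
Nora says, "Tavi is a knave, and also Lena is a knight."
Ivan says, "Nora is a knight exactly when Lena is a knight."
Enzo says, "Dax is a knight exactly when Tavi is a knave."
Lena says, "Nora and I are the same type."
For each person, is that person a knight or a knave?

Dax is a knave, Tavi is a knave, Nora is a knight, Ivan is a knight, Enzo is a knave, and Lena is a knight.

Dax (knave): "Lena is a knave" — false. ✓
Tavi (knave): "Dax and I are different types" — false. ✓
Nora is a knight, and the claim "Tavi is a knave, and also Lena is a knight" is indeed true.
Ivan is a knight; "Nora is a knight exactly when Lena is a knight" is true, as required.
As a knave, Enzo's statement "Dax is a knight exactly when Tavi is a knave" should be false; it is.
As a knight, Lena's statement "Nora and I are the same type" should be true; it is.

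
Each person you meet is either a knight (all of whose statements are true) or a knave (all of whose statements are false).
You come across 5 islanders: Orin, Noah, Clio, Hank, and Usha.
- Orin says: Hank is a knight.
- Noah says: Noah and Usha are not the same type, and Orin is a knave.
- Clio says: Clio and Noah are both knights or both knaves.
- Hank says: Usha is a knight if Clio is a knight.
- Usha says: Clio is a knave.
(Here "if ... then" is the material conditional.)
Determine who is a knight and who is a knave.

Orin is a knave, Noah is a knight, Clio is a knight, Hank is a knave, and Usha is a knave.

Suppose Orin is a knight. Then Orin's statement "Hank is a knight" would have to be true. Checking the 16 ways to assign the others, none is consistent with every speaker.
(For instance, with Noah=knight, Clio=knight, Hank=knave, Usha=knave, Orin's claim "Hank is a knight" comes out false where it would need to be true.)
So Orin must be a knave, making "Hank is a knight" false. Taking Orin=knave, Noah=knight, Clio=knight, Hank=knave, Usha=knave, each remaining statement checks out:
  Noah (knight): "Noah and Usha are not the same type, and Orin is a knave" — true. ✓
  Clio (knight): "Clio and Noah are both knights or both knaves" — true. ✓
  Hank (knave): "Usha is a knight if Clio is a knight" — false. ✓
  Usha (knave): "Clio is a knave" — false. ✓
This is the unique consistent assignment.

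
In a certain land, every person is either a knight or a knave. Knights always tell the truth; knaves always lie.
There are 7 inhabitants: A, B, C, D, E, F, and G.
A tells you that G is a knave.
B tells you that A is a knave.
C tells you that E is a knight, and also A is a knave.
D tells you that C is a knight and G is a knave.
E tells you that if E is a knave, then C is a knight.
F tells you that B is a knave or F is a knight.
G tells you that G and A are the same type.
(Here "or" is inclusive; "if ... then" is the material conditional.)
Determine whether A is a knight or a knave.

A is a knight.

Consistent assignments: {A=knight, B=knave, C=knave, D=knave, E=knight, F=knight, G=knave}; {A=knight, B=knave, C=knave, D=knave, E=knave, F=knight, G=knave}
In every consistent assignment, A is a knight.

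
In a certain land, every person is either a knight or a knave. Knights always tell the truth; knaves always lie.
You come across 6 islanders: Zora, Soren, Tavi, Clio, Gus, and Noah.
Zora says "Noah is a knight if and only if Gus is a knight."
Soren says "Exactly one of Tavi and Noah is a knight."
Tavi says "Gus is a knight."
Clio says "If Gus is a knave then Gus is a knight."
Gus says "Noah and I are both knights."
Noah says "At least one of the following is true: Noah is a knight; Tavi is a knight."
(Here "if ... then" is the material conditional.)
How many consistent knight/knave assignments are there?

3

Consistent assignments:
  Zora=knight, Soren=knave, Tavi=knight, Clio=knight, Gus=knight, Noah=knight
  Zora=knight, Soren=knave, Tavi=knave, Clio=knave, Gus=knave, Noah=knave
  Zora=knave, Soren=knight, Tavi=knave, Clio=knave, Gus=knave, Noah=knight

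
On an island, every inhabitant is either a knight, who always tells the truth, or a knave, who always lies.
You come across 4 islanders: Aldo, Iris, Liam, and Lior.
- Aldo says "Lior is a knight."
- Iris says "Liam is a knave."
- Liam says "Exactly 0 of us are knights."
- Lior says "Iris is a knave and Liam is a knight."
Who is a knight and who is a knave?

Aldo is a knave, Iris is a knight, Liam is a knave, and Lior is a knave.

Suppose Aldo is a knight. Then Aldo's statement "Lior is a knight" would have to be true. Checking the 8 ways to assign the others, none is consistent with every speaker.
(For instance, with Iris=knight, Liam=knave, Lior=knave, Aldo's claim "Lior is a knight" comes out false where it would need to be true.)
So Aldo must be a knave, making "Lior is a knight" false. Taking Aldo=knave, Iris=knight, Liam=knave, Lior=knave, each remaining statement checks out:
  Iris (knight): "Liam is a knave" — true. ✓
  Liam (knave): "exactly 0 of us are knights" — false. ✓
  Lior (knave): "Iris is a knave and Liam is a knight" — false. ✓
This is the unique consistent assignment.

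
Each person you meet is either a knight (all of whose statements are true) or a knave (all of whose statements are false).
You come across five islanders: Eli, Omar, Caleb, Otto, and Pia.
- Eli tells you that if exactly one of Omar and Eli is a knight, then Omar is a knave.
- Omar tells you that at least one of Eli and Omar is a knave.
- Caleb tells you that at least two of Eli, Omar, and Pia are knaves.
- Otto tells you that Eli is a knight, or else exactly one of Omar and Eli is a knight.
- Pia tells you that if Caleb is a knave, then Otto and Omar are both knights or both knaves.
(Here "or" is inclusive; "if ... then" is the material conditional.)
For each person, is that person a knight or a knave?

Suppose Eli is a knight. Then Eli's statement "if exactly one of Omar and Eli is a knight, then Omar is a knave" would have to be true. Checking the 16 ways to assign the others, none is consistent with every speaker.
(For instance, with Omar=knight, Caleb=knave, Otto=knight, Pia=knight, Omar's claim "at least one of Eli and Omar is a knave" comes out false where it would need to be true.)
So Eli must be a knave, making "if exactly one of Omar and Eli is a knight, then Omar is a knave" false. Taking Eli=knave, Omar=knight, Caleb=knave, Otto=knight, Pia=knight, each remaining statement checks out:
  Omar (knight): "at least one of Eli and Omar is a knave" — true. ✓
  Caleb (knave): "at least two of Eli, Omar, and Pia are knaves" — false. ✓
  Otto (knight): "Eli is a knight, or else exactly one of Omar and Eli is a knight" — true. ✓
  Pia (knight): "if Caleb is a knave, then Otto and Omar are both knights or both knaves" — true. ✓
This is the unique consistent assignment.

Knights: Omar, Otto, and Pia. Knaves: Eli and Caleb.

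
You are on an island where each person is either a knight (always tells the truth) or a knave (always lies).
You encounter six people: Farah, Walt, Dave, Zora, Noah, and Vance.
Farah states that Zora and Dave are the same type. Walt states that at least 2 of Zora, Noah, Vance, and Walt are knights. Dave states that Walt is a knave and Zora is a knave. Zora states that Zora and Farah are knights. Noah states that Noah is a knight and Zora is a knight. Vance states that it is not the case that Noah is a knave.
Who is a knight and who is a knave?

Farah (knave): "Zora and Dave are the same type" — false. ✓
Since Walt is a knave, "at least 2 of Zora, Noah, Vance, and Walt are knights" needs to be false, which holds.
Since Dave is a knight, "Walt is a knave and Zora is a knave" needs to be True, which holds.
Zora is a knave, so "Zora and Farah are knights" must be false — and it is.
Since Noah is a knave, "Noah is a knight and Zora is a knight" needs to be false, which holds.
As a knave, Vance's statement "it is not the case that Noah is a knave" should be false; it is.

Farah is a knave, Walt is a knave, Dave is a knight, Zora is a knave, Noah is a knave, and Vance is a knave.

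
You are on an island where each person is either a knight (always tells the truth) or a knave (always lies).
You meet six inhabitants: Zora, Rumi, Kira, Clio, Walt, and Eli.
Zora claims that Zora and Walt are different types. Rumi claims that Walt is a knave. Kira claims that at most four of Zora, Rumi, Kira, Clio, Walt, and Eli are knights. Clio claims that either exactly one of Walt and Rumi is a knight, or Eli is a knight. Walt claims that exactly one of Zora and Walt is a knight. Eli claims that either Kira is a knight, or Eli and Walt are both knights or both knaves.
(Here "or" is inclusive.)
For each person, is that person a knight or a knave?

Zora is a knave, Rumi is a knight, Kira is a knight, Clio is a knight, Walt is a knave, and Eli is a knight.

As a knave, Zora's statement "Zora and Walt are different types" should be false; it is.
As a knight, Rumi's statement "Walt is a knave" should be True; it is.
Kira (knight): "at most four of Zora, Rumi, Kira, Clio, Walt, and Eli are knights" — True. ✓
Clio is a knight, and the claim "either exactly one of Walt and Rumi is a knight, or Eli is a knight" is indeed True.
Walt is a knave; "exactly one of Zora and Walt is a knight" is false, as required.
As a knight, Eli's statement "either Kira is a knight, or Eli and Walt are both knights or both knaves" should be True; it is.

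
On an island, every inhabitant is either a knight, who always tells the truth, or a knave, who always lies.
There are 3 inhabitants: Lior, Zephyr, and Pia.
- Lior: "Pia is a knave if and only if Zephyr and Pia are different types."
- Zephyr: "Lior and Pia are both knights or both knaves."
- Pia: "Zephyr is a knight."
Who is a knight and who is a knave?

Suppose Lior is a knave. Then Lior's statement "Pia is a knave if and only if Zephyr and Pia are different types" would have to be false. Checking the 4 ways to assign the others, none is consistent with every speaker.
(For instance, with Zephyr=knight, Pia=knight, Lior's claim "Pia is a knave if and only if Zephyr and Pia are different types" comes out true where it would need to be false.)
So Lior must be a knight, making "Pia is a knave if and only if Zephyr and Pia are different types" true. Taking Lior=knight, Zephyr=knight, Pia=knight, each remaining statement checks out:
  Zephyr (knight): "Lior and Pia are both knights or both knaves" — true. ✓
  Pia (knight): "Zephyr is a knight" — true. ✓
This is the unique consistent assignment.

Knights: Lior, Zephyr, and Pia. Knaves: none.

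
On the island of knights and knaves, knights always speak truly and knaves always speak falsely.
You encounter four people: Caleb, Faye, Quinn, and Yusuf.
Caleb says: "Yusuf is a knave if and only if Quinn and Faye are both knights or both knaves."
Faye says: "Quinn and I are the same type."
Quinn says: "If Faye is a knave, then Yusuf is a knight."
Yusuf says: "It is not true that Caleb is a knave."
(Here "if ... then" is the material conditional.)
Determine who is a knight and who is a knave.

Caleb is a knight; "Yusuf is a knave if and only if Quinn and Faye are both knights or both knaves" is true, as required.
Since Faye is a knave, "Quinn and I are the same type" needs to be False, which holds.
Quinn is a knight, so "if Faye is a knave, then Yusuf is a knight" must be true — and it is.
Yusuf (knight): "it is not true that Caleb is a knave" — true. ✓

Caleb is a knight, Faye is a knave, Quinn is a knight, and Yusuf is a knight.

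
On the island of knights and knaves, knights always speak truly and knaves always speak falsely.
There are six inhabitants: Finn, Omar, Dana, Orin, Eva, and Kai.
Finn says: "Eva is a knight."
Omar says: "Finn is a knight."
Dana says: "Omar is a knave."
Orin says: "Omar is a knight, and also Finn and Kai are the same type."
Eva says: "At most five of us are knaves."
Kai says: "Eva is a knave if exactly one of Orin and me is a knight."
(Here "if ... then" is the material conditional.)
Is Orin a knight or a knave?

Consistent assignments: {Finn=knight, Omar=knight, Dana=knave, Orin=knight, Eva=knight, Kai=knight}
In every consistent assignment, Orin is a knight.

Orin is a knight.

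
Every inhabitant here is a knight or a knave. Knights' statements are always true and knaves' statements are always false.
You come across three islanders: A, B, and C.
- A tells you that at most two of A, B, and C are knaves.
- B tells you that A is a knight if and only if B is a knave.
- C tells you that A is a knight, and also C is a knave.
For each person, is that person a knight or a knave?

A is a knave, B is a knave, and C is a knave.

Suppose A is a knight. Then A's statement "at most two of A, B, and C are knaves" would have to be true. Checking the 4 ways to assign the others, none is consistent with every speaker.
(For instance, with B=knave, C=knave, B's claim "A is a knight if and only if B is a knave" comes out true where it would need to be false.)
So A must be a knave, making "at most two of A, B, and C are knaves" false. Taking A=knave, B=knave, C=knave, each remaining statement checks out:
  B (knave): "A is a knight if and only if B is a knave" — false. ✓
  C (knave): "A is a knight, and also C is a knave" — false. ✓
This is the unique consistent assignment.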